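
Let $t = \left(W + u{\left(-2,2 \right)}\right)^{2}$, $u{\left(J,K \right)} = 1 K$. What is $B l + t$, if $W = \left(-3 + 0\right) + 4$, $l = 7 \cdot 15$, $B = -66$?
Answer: $-6921$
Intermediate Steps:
$u{\left(J,K \right)} = K$
$l = 105$
$W = 1$ ($W = -3 + 4 = 1$)
$t = 9$ ($t = \left(1 + 2\right)^{2} = 3^{2} = 9$)
$B l + t = \left(-66\right) 105 + 9 = -6930 + 9 = -6921$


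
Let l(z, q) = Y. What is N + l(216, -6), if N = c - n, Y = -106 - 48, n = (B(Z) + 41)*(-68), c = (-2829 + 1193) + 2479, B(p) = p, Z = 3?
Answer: 3681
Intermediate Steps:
c = 843 (c = -1636 + 2479 = 843)
n = -2992 (n = (3 + 41)*(-68) = 44*(-68) = -2992)
Y = -154
l(z, q) = -154
N = 3835 (N = 843 - 1*(-2992) = 843 + 2992 = 3835)
N + l(216, -6) = 3835 - 154 = 3681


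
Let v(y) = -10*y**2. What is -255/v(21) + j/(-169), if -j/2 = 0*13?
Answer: 17/294 ≈ 0.057823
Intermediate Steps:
j = 0 (j = -0*13 = -2*0 = 0)
-255/v(21) + j/(-169) = -255/((-10*21**2)) + 0/(-169) = -255/((-10*441)) + 0*(-1/169) = -255/(-4410) + 0 = -255*(-1/4410) + 0 = 17/294 + 0 = 17/294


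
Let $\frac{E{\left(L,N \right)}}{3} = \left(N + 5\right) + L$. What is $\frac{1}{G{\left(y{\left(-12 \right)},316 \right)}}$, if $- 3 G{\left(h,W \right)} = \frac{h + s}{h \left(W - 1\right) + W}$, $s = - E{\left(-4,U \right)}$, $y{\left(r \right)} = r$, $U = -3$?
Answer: $-1732$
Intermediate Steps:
$E{\left(L,N \right)} = 15 + 3 L + 3 N$ ($E{\left(L,N \right)} = 3 \left(\left(N + 5\right) + L\right) = 3 \left(\left(5 + N\right) + L\right) = 3 \left(5 + L + N\right) = 15 + 3 L + 3 N$)
$s = 6$ ($s = - (15 + 3 \left(-4\right) + 3 \left(-3\right)) = - (15 - 12 - 9) = \left(-1\right) \left(-6\right) = 6$)
$G{\left(h,W \right)} = - \frac{6 + h}{3 \left(W + h \left(-1 + W\right)\right)}$ ($G{\left(h,W \right)} = - \frac{\left(h + 6\right) \frac{1}{h \left(W - 1\right) + W}}{3} = - \frac{\left(6 + h\right) \frac{1}{h \left(-1 + W\right) + W}}{3} = - \frac{\left(6 + h\right) \frac{1}{W + h \left(-1 + W\right)}}{3} = - \frac{\frac{1}{W + h \left(-1 + W\right)} \left(6 + h\right)}{3} = - \frac{6 + h}{3 \left(W + h \left(-1 + W\right)\right)}$)
$\frac{1}{G{\left(y{\left(-12 \right)},316 \right)}} = \frac{1}{\frac{1}{316 - -12 + 316 \left(-12\right)} \left(-2 - -4\right)} = \frac{1}{\frac{1}{316 + 12 - 3792} \left(-2 + 4\right)} = \frac{1}{\frac{1}{-3464} \cdot 2} = \frac{1}{\left(- \frac{1}{3464}\right) 2} = \frac{1}{- \frac{1}{1732}} = -1732$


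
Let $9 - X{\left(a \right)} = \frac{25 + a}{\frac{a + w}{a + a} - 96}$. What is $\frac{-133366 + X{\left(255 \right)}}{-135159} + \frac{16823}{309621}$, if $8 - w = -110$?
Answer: $\frac{100790255354638}{96822472451133} \approx 1.041$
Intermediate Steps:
$w = 118$ ($w = 8 - -110 = 8 + 110 = 118$)
$X{\left(a \right)} = 9 - \frac{25 + a}{-96 + \frac{118 + a}{2 a}}$ ($X{\left(a \right)} = 9 - \frac{25 + a}{\frac{a + 118}{a + a} - 96} = 9 - \frac{25 + a}{\frac{118 + a}{2 a} - 96} = 9 - \frac{25 + a}{-96 + \frac{118 + a}{2 a}}$)
$\frac{-133366 + X{\left(255 \right)}}{-135159} + \frac{16823}{309621} = \frac{-133366 + \frac{-1062 + 2 \cdot 255^{2} + 1769 \cdot 255}{-118 + 191 \cdot 255}}{-135159} + \frac{16823}{309621} = \left(-133366 + \frac{-1062 + 2 \cdot 65025 + 451095}{-118 + 48705}\right) \left(- \frac{1}{135159}\right) + 16823 \cdot \frac{1}{309621} = \left(-133366 + \frac{-1062 + 130050 + 451095}{48587}\right) \left(- \frac{1}{135159}\right) + \frac{16823}{309621} = \left(-133366 + \frac{1}{48587} \cdot 580083\right) \left(- \frac{1}{135159}\right) + \frac{16823}{309621} = \left(-133366 + \frac{82869}{6941}\right) \left(- \frac{1}{135159}\right) + \frac{16823}{309621} = \left(- \frac{925610537}{6941}\right) \left(- \frac{1}{135159}\right) + \frac{16823}{309621} = \frac{925610537}{938138619} + \frac{16823}{309621} = \frac{100790255354638}{96822472451133}$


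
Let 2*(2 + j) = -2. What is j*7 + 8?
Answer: -13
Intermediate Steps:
j = -3 (j = -2 + (1/2)*(-2) = -2 - 1 = -3)
j*7 + 8 = -3*7 + 8 = -21 + 8 = -13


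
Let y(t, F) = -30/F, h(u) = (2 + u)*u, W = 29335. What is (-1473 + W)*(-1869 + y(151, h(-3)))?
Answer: -52352698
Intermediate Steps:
h(u) = u*(2 + u)
(-1473 + W)*(-1869 + y(151, h(-3))) = (-1473 + 29335)*(-1869 - 30*(-1/(3*(2 - 3)))) = 27862*(-1869 - 30/((-3*(-1)))) = 27862*(-1869 - 30/3) = 27862*(-1869 - 30*⅓) = 27862*(-1869 - 10) = 27862*(-1879) = -52352698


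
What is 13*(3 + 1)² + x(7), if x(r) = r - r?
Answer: 208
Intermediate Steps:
x(r) = 0
13*(3 + 1)² + x(7) = 13*(3 + 1)² + 0 = 13*4² + 0 = 13*16 + 0 = 208 + 0 = 208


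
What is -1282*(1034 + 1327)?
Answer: -3026802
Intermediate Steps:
-1282*(1034 + 1327) = -1282*2361 = -3026802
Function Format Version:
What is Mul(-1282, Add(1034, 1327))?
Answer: -3026802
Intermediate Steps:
Mul(-1282, Add(1034, 1327)) = Mul(-1282, 2361) = -3026802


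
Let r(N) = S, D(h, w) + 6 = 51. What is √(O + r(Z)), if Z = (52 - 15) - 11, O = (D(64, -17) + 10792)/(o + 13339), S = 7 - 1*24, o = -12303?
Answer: 5*I*√70189/518 ≈ 2.5573*I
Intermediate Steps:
D(h, w) = 45 (D(h, w) = -6 + 51 = 45)
S = -17 (S = 7 - 24 = -17)
O = 10837/1036 (O = (45 + 10792)/(-12303 + 13339) = 10837/1036 ≈ 10.460)
Z = 26 (Z = 37 - 11 = 26)
r(N) = -17
√(O + r(Z)) = √(10837/1036 - 17) = √(-6775/1036) = 5*I*√70189/518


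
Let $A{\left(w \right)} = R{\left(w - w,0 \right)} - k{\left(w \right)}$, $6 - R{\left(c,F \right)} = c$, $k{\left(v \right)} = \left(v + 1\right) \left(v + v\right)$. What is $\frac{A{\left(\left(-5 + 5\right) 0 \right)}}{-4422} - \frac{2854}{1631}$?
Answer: $- \frac{2105029}{1202047} \approx -1.7512$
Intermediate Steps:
$k{\left(v \right)} = 2 v \left(1 + v\right)$ ($k{\left(v \right)} = \left(1 + v\right) 2 v = 2 v \left(1 + v\right)$)
$R{\left(c,F \right)} = 6 - c$
$A{\left(w \right)} = 6 - 2 w \left(1 + w\right)$ ($A{\left(w \right)} = \left(6 - \left(w - w\right)\right) - 2 w \left(1 + w\right) = \left(6 - 0\right) - 2 w \left(1 + w\right) = \left(6 + 0\right) - 2 w \left(1 + w\right) = 6 - 2 w \left(1 + w\right)$)
$\frac{A{\left(\left(-5 + 5\right) 0 \right)}}{-4422} - \frac{2854}{1631} = \frac{6 - 2 \left(-5 + 5\right) 0 \left(1 + \left(-5 + 5\right) 0\right)}{-4422} - \frac{2854}{1631} = \left(6 - 2 \cdot 0 \cdot 0 \left(1 + 0 \cdot 0\right)\right) \left(- \frac{1}{4422}\right) - \frac{2854}{1631} = \left(6 - 0 \left(1 + 0\right)\right) \left(- \frac{1}{4422}\right) - \frac{2854}{1631} = \left(6 - 0 \cdot 1\right) \left(- \frac{1}{4422}\right) - \frac{2854}{1631} = \left(6 + 0\right) \left(- \frac{1}{4422}\right) - \frac{2854}{1631} = 6 \left(- \frac{1}{4422}\right) - \frac{2854}{1631} = - \frac{1}{737} - \frac{2854}{1631} = - \frac{2105029}{1202047}$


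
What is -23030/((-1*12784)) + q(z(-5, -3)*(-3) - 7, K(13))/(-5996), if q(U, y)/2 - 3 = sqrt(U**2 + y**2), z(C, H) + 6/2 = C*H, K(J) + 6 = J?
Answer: 367051/203864 - sqrt(1898)/2998 ≈ 1.7859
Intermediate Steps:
K(J) = -6 + J
z(C, H) = -3 + C*H
q(U, y) = 6 + 2*sqrt(U**2 + y**2)
-23030/((-1*12784)) + q(z(-5, -3)*(-3) - 7, K(13))/(-5996) = -23030/((-1*12784)) + (6 + 2*sqrt(((-3 - 5*(-3))*(-3) - 7)**2 + (-6 + 13)**2))/(-5996) = -23030/(-12784) + (6 + 2*sqrt(((-3 + 15)*(-3) - 7)**2 + 7**2))*(-1/5996) = -23030*(-1/12784) + (6 + 2*sqrt((12*(-3) - 7)**2 + 49))*(-1/5996) = 245/136 + (6 + 2*sqrt((-36 - 7)**2 + 49))*(-1/5996) = 245/136 + (6 + 2*sqrt((-43)**2 + 49))*(-1/5996) = 245/136 + (6 + 2*sqrt(1849 + 49))*(-1/5996) = 245/136 + (6 + 2*sqrt(1898))*(-1/5996) = 245/136 + (-3/2998 - sqrt(1898)/2998) = 367051/203864 - sqrt(1898)/2998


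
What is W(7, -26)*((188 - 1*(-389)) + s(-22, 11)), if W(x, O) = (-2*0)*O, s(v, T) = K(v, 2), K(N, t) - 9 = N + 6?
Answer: 0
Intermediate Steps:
K(N, t) = 15 + N (K(N, t) = 9 + (N + 6) = 9 + (6 + N) = 15 + N)
s(v, T) = 15 + v
W(x, O) = 0 (W(x, O) = 0*O = 0)
W(7, -26)*((188 - 1*(-389)) + s(-22, 11)) = 0*((188 - 1*(-389)) + (15 - 22)) = 0*((188 + 389) - 7) = 0*(577 - 7) = 0*570 = 0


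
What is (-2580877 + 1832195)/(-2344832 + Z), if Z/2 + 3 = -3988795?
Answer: 374341/5161214 ≈ 0.072530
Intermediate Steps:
Z = -7977596 (Z = -6 + 2*(-3988795) = -6 - 7977590 = -7977596)
(-2580877 + 1832195)/(-2344832 + Z) = (-2580877 + 1832195)/(-2344832 - 7977596) = -748682/(-10322428) = -748682*(-1/10322428) = 374341/5161214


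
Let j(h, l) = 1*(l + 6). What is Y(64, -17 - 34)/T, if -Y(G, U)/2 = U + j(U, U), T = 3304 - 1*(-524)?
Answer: 16/319 ≈ 0.050157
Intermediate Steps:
j(h, l) = 6 + l (j(h, l) = 1*(6 + l) = 6 + l)
T = 3828 (T = 3304 + 524 = 3828)
Y(G, U) = -12 - 4*U (Y(G, U) = -2*(U + (6 + U)) = -2*(6 + 2*U) = -12 - 4*U)
Y(64, -17 - 34)/T = (-12 - 4*(-17 - 34))/3828 = (-12 - 4*(-51))*(1/3828) = (-12 + 204)*(1/3828) = 192*(1/3828) = 16/319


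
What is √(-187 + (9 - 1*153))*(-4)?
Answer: -4*I*√331 ≈ -72.774*I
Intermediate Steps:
√(-187 + (9 - 1*153))*(-4) = √(-187 + (9 - 153))*(-4) = √(-187 - 144)*(-4) = √(-331)*(-4) = (I*√331)*(-4) = -4*I*√331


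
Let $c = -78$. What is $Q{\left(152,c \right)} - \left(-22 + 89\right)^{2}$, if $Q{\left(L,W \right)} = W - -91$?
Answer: $-4476$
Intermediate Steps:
$Q{\left(L,W \right)} = 91 + W$ ($Q{\left(L,W \right)} = W + 91 = 91 + W$)
$Q{\left(152,c \right)} - \left(-22 + 89\right)^{2} = \left(91 - 78\right) - \left(-22 + 89\right)^{2} = 13 - 67^{2} = 13 - 4489 = -4476$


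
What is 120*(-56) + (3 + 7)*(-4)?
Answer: -6760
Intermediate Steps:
120*(-56) + (3 + 7)*(-4) = -6720 + 10*(-4) = -6720 - 40 = -6760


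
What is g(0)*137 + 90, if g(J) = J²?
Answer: 90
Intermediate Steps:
g(0)*137 + 90 = 0²*137 + 90 = 0*137 + 90 = 0 + 90 = 90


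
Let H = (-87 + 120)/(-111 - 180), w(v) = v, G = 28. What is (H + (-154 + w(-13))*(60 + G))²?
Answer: 2032115823529/9409 ≈ 2.1598e+8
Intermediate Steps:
H = -11/97 (H = 33/(-291) = 33*(-1/291) = -11/97 ≈ -0.11340)
(H + (-154 + w(-13))*(60 + G))² = (-11/97 + (-154 - 13)*(60 + 28))² = (-11/97 - 167*88)² = (-11/97 - 14696)² = (-1425523/97)² = 2032115823529/9409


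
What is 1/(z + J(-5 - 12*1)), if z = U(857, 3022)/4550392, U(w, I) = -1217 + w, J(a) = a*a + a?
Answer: 568799/154713283 ≈ 0.0036765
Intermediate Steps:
J(a) = a + a² (J(a) = a² + a = a + a²)
z = -45/568799 (z = (-1217 + 857)/4550392 = -360*1/4550392 = -45/568799 ≈ -7.9114e-5)
1/(z + J(-5 - 12*1)) = 1/(-45/568799 + (-5 - 12*1)*(1 + (-5 - 12*1))) = 1/(-45/568799 + (-5 - 12)*(1 + (-5 - 12))) = 1/(-45/568799 - 17*(1 - 17)) = 1/(-45/568799 - 17*(-16)) = 1/(-45/568799 + 272) = 1/(154713283/568799) = 568799/154713283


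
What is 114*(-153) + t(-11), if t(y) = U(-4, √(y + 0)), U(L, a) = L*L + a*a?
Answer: -17437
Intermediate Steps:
U(L, a) = L² + a²
t(y) = 16 + y (t(y) = (-4)² + (√(y + 0))² = 16 + (√y)² = 16 + y)
114*(-153) + t(-11) = 114*(-153) + (16 - 11) = -17442 + 5 = -17437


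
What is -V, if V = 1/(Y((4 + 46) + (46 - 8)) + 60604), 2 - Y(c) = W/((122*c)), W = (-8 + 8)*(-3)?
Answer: -1/60606 ≈ -1.6500e-5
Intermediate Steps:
W = 0 (W = 0*(-3) = 0)
Y(c) = 2 (Y(c) = 2 - 0/(122*c) = 2 - 0*1/(122*c) = 2 - 1*0 = 2 + 0 = 2)
V = 1/60606 (V = 1/(2 + 60604) = 1/60606 ≈ 1.6500e-5)
-V = -1*1/60606 = -1/60606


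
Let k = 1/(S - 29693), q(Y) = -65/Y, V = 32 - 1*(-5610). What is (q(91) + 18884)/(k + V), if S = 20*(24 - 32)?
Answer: 3946059099/1179014375 ≈ 3.3469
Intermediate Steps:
V = 5642 (V = 32 + 5610 = 5642)
S = -160 (S = 20*(-8) = -160)
k = -1/29853 (k = 1/(-160 - 29693) = 1/(-29853) = -1/29853 ≈ -3.3497e-5)
(q(91) + 18884)/(k + V) = (-65/91 + 18884)/(-1/29853 + 5642) = (-65*1/91 + 18884)/(168430625/29853) = (-5/7 + 18884)*(29853/168430625) = (132183/7)*(29853/168430625) = 3946059099/1179014375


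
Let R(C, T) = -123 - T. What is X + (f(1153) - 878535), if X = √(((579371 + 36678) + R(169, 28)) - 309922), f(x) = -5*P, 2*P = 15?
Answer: -1757145/2 + 2*√76494 ≈ -8.7802e+5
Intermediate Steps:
P = 15/2 (P = (½)*15 = 15/2 ≈ 7.5000)
f(x) = -75/2 (f(x) = -5*15/2 = -75/2)
X = 2*√76494 (X = √(((579371 + 36678) + (-123 - 1*28)) - 309922) = √((616049 + (-123 - 28)) - 309922) = √((616049 - 151) - 309922) = √(615898 - 309922) = √305976 = 2*√76494 ≈ 553.15)
X + (f(1153) - 878535) = 2*√76494 + (-75/2 - 878535) = 2*√76494 - 1757145/2 = -1757145/2 + 2*√76494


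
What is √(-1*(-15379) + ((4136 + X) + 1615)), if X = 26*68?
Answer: 107*√2 ≈ 151.32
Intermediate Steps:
X = 1768
√(-1*(-15379) + ((4136 + X) + 1615)) = √(-1*(-15379) + ((4136 + 1768) + 1615)) = √(15379 + (5904 + 1615)) = √(15379 + 7519) = √22898 = 107*√2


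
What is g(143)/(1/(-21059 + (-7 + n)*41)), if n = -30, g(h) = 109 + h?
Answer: -5689152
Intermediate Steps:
g(143)/(1/(-21059 + (-7 + n)*41)) = (109 + 143)/(1/(-21059 + (-7 - 30)*41)) = 252/(1/(-21059 - 37*41)) = 252/(1/(-21059 - 1517)) = 252/(1/(-22576)) = 252/(-1/22576) = 252*(-22576) = -5689152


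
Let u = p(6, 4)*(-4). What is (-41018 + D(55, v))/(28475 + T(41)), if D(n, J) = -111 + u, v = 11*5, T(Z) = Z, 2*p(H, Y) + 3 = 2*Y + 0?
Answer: -41139/28516 ≈ -1.4427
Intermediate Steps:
p(H, Y) = -3/2 + Y (p(H, Y) = -3/2 + (2*Y + 0)/2 = -3/2 + (2*Y)/2 = -3/2 + Y)
u = -10 (u = (-3/2 + 4)*(-4) = (5/2)*(-4) = -10)
v = 55
D(n, J) = -121 (D(n, J) = -111 - 10 = -121)
(-41018 + D(55, v))/(28475 + T(41)) = (-41018 - 121)/(28475 + 41) = -41139/28516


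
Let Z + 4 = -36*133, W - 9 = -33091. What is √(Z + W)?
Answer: I*√37874 ≈ 194.61*I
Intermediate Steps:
W = -33082 (W = 9 - 33091 = -33082)
Z = -4792 (Z = -4 - 36*133 = -4 - 4788 = -4792)
√(Z + W) = √(-4792 - 33082) = √(-37874) = I*√37874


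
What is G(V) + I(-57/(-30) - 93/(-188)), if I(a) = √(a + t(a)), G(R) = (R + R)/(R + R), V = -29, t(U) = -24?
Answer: 1 + I*√4772615/470 ≈ 1.0 + 4.6482*I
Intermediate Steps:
G(R) = 1 (G(R) = (2*R)/((2*R)) = (2*R)*(1/(2*R)) = 1)
I(a) = √(-24 + a) (I(a) = √(a - 24) = √(-24 + a))
G(V) + I(-57/(-30) - 93/(-188)) = 1 + √(-24 + (-57/(-30) - 93/(-188))) = 1 + √(-24 + (-57*(-1/30) - 93*(-1/188))) = 1 + √(-24 + (19/10 + 93/188)) = 1 + √(-24 + 2251/940) = 1 + √(-20309/940) = 1 + I*√4772615/470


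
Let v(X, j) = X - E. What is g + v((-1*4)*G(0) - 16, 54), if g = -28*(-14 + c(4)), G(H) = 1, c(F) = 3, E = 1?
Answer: 287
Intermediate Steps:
v(X, j) = -1 + X (v(X, j) = X - 1*1 = X - 1 = -1 + X)
g = 308 (g = -28*(-14 + 3) = -28*(-11) = 308)
g + v((-1*4)*G(0) - 16, 54) = 308 + (-1 + (-1*4*1 - 16)) = 308 + (-1 + (-4*1 - 16)) = 308 + (-1 + (-4 - 16)) = 308 + (-1 - 20) = 308 - 21 = 287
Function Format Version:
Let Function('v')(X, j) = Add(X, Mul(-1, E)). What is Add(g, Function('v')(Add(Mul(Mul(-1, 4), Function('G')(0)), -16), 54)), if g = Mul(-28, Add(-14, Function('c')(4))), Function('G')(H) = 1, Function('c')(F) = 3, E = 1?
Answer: 287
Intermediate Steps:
Function('v')(X, j) = Add(-1, X) (Function('v')(X, j) = Add(X, Mul(-1, 1)) = Add(X, -1) = Add(-1, X))
g = 308 (g = Mul(-28, Add(-14, 3)) = Mul(-28, -11) = 308)
Add(g, Function('v')(Add(Mul(Mul(-1, 4), Function('G')(0)), -16), 54)) = Add(308, Add(-1, Add(Mul(Mul(-1, 4), 1), -16))) = Add(308, Add(-1, Add(Mul(-4, 1), -16))) = Add(308, Add(-1, Add(-4, -16))) = Add(308, Add(-1, -20)) = Add(308, -21) = 287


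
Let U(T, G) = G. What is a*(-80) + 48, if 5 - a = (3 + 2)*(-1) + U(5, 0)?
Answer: -752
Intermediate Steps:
a = 10 (a = 5 - ((3 + 2)*(-1) + 0) = 5 - (5*(-1) + 0) = 5 - (-5 + 0) = 5 - 1*(-5) = 5 + 5 = 10)
a*(-80) + 48 = 10*(-80) + 48 = -800 + 48 = -752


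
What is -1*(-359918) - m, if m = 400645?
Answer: -40727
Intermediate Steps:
-1*(-359918) - m = -1*(-359918) - 1*400645 = 359918 - 400645 = -40727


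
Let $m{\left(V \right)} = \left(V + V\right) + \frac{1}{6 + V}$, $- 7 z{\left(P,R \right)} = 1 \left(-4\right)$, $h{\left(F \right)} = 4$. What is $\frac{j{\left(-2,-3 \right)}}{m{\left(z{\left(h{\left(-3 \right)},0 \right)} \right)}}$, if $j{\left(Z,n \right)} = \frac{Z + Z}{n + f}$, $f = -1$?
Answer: $\frac{322}{417} \approx 0.77218$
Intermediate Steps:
$j{\left(Z,n \right)} = \frac{2 Z}{-1 + n}$ ($j{\left(Z,n \right)} = \frac{Z + Z}{n - 1} = \frac{2 Z}{-1 + n}$)
$z{\left(P,R \right)} = \frac{4}{7}$ ($z{\left(P,R \right)} = - \frac{1 \left(-4\right)}{7} = \left(- \frac{1}{7}\right) \left(-4\right) = \frac{4}{7}$)
$m{\left(V \right)} = \frac{1}{6 + V} + 2 V$ ($m{\left(V \right)} = 2 V + \frac{1}{6 + V} = \frac{1}{6 + V} + 2 V$)
$\frac{j{\left(-2,-3 \right)}}{m{\left(z{\left(h{\left(-3 \right)},0 \right)} \right)}} = \frac{2 \left(-2\right) \frac{1}{-1 - 3}}{\frac{1}{6 + \frac{4}{7}} \left(1 + 2 \left(\frac{4}{7}\right)^{2} + 12 \cdot \frac{4}{7}\right)} = \frac{2 \left(-2\right) \frac{1}{-4}}{\frac{1}{\frac{46}{7}} \left(1 + 2 \cdot \frac{16}{49} + \frac{48}{7}\right)} = \frac{2 \left(-2\right) \left(- \frac{1}{4}\right)}{\frac{7}{46} \left(1 + \frac{32}{49} + \frac{48}{7}\right)} = 1 \frac{1}{\frac{7}{46} \cdot \frac{417}{49}} = 1 \frac{1}{\frac{417}{322}} = 1 \cdot \frac{322}{417} = \frac{322}{417}$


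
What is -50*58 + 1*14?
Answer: -2886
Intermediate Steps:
-50*58 + 1*14 = -2900 + 14 = -2886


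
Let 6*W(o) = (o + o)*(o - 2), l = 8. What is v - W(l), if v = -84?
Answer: -100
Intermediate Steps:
W(o) = o*(-2 + o)/3 (W(o) = ((o + o)*(o - 2))/6 = ((2*o)*(-2 + o))/6 = (2*o*(-2 + o))/6 = o*(-2 + o)/3)
v - W(l) = -84 - 8*(-2 + 8)/3 = -84 - 8*6/3 = -84 - 1*16 = -84 - 16 = -100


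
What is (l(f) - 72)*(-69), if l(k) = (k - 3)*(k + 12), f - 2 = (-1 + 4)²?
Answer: -7728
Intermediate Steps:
f = 11 (f = 2 + (-1 + 4)² = 2 + 3² = 2 + 9 = 11)
l(k) = (-3 + k)*(12 + k)
(l(f) - 72)*(-69) = ((-36 + 11² + 9*11) - 72)*(-69) = ((-36 + 121 + 99) - 72)*(-69) = (184 - 72)*(-69) = 112*(-69) = -7728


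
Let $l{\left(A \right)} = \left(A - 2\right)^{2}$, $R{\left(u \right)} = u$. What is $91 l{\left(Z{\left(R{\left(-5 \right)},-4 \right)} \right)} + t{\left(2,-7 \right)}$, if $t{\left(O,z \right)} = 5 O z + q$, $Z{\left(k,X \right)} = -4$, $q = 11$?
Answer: $3217$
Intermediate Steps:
$t{\left(O,z \right)} = 11 + 5 O z$ ($t{\left(O,z \right)} = 5 O z + 11 = 11 + 5 O z$)
$l{\left(A \right)} = \left(-2 + A\right)^{2}$
$91 l{\left(Z{\left(R{\left(-5 \right)},-4 \right)} \right)} + t{\left(2,-7 \right)} = 91 \left(-2 - 4\right)^{2} + \left(11 + 5 \cdot 2 \left(-7\right)\right) = 91 \left(-6\right)^{2} + \left(11 - 70\right) = 91 \cdot 36 - 59 = 3276 - 59 = 3217$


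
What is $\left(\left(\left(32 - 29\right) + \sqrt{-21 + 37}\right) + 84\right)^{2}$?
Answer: $8281$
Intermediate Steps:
$\left(\left(\left(32 - 29\right) + \sqrt{-21 + 37}\right) + 84\right)^{2} = \left(\left(\left(32 - 29\right) + \sqrt{16}\right) + 84\right)^{2} = \left(\left(3 + 4\right) + 84\right)^{2} = \left(7 + 84\right)^{2} = 91^{2} = 8281$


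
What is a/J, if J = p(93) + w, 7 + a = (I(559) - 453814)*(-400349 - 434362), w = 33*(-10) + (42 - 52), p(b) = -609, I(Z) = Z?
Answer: -378336934298/949 ≈ -3.9867e+8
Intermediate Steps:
w = -340 (w = -330 - 10 = -340)
a = 378336934298 (a = -7 + (559 - 453814)*(-400349 - 434362) = -7 - 453255*(-834711) = -7 + 378336934305 = 378336934298)
J = -949 (J = -609 - 340 = -949)
a/J = 378336934298/(-949) = 378336934298*(-1/949) = -378336934298/949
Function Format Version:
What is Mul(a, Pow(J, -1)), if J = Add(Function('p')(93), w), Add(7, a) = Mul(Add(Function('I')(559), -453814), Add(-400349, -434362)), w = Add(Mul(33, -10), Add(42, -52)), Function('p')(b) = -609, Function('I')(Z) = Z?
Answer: Rational(-378336934298, 949) ≈ -3.9867e+8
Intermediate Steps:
w = -340 (w = Add(-330, -10) = -340)
a = 378336934298 (a = Add(-7, Mul(Add(559, -453814), Add(-400349, -434362))) = Add(-7, Mul(-453255, -834711)) = Add(-7, 378336934305) = 378336934298)
J = -949 (J = Add(-609, -340) = -949)
Mul(a, Pow(J, -1)) = Mul(378336934298, Pow(-949, -1)) = Mul(378336934298, Rational(-1, 949)) = Rational(-378336934298, 949)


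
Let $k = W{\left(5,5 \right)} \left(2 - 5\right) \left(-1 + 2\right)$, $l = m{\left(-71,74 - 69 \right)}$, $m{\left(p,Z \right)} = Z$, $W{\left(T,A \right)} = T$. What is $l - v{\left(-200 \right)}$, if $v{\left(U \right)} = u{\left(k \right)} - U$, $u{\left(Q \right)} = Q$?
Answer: $-180$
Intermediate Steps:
$l = 5$ ($l = 74 - 69 = 5$)
$k = -15$ ($k = 5 \left(2 - 5\right) \left(-1 + 2\right) = 5 \left(\left(-3\right) 1\right) = 5 \left(-3\right) = -15$)
$v{\left(U \right)} = -15 - U$
$l - v{\left(-200 \right)} = 5 - \left(-15 - -200\right) = 5 - \left(-15 + 200\right) = 5 - 185 = -180$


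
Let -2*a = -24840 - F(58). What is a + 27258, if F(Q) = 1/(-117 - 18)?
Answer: 10713059/270 ≈ 39678.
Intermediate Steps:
F(Q) = -1/135 (F(Q) = 1/(-135) = -1/135)
a = 3353399/270 (a = -(-24840 - 1*(-1/135))/2 = -(-24840 + 1/135)/2 = -½*(-3353399/135) = 3353399/270 ≈ 12420.)
a + 27258 = 3353399/270 + 27258 = 10713059/270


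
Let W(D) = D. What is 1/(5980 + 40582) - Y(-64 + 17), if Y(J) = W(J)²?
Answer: -102855457/46562 ≈ -2209.0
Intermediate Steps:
Y(J) = J²
1/(5980 + 40582) - Y(-64 + 17) = 1/(5980 + 40582) - (-64 + 17)² = 1/46562 - 1*(-47)² = 1/46562 - 1*2209 = 1/46562 - 2209 = -102855457/46562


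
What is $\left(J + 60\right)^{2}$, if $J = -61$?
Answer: $1$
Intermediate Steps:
$\left(J + 60\right)^{2} = \left(-61 + 60\right)^{2} = \left(-1\right)^{2} = 1$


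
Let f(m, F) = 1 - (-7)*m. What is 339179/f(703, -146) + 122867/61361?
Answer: 21417113993/302018842 ≈ 70.913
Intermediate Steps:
f(m, F) = 1 + 7*m
339179/f(703, -146) + 122867/61361 = 339179/(1 + 7*703) + 122867/61361 = 339179/(1 + 4921) + 122867*(1/61361) = 339179/4922 + 122867/61361 = 21417113993/302018842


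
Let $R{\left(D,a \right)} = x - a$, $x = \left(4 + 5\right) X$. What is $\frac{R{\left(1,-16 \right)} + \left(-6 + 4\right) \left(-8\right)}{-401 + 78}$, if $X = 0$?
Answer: $- \frac{32}{323} \approx -0.099071$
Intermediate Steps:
$x = 0$ ($x = \left(4 + 5\right) 0 = 9 \cdot 0 = 0$)
$R{\left(D,a \right)} = - a$ ($R{\left(D,a \right)} = 0 - a = - a$)
$\frac{R{\left(1,-16 \right)} + \left(-6 + 4\right) \left(-8\right)}{-401 + 78} = \frac{\left(-1\right) \left(-16\right) + \left(-6 + 4\right) \left(-8\right)}{-401 + 78} = \frac{16 - -16}{-323} = \left(16 + 16\right) \left(- \frac{1}{323}\right) = 32 \left(- \frac{1}{323}\right) = - \frac{32}{323}$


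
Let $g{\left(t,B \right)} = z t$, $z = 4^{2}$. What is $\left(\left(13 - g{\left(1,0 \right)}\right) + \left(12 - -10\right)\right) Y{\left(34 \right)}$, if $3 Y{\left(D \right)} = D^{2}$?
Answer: $\frac{21964}{3} \approx 7321.3$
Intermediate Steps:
$Y{\left(D \right)} = \frac{D^{2}}{3}$
$z = 16$
$g{\left(t,B \right)} = 16 t$
$\left(\left(13 - g{\left(1,0 \right)}\right) + \left(12 - -10\right)\right) Y{\left(34 \right)} = \left(\left(13 - 16 \cdot 1\right) + \left(12 - -10\right)\right) \frac{34^{2}}{3} = \left(\left(13 - 16\right) + \left(12 + 10\right)\right) \frac{1}{3} \cdot 1156 = \left(\left(13 - 16\right) + 22\right) \frac{1156}{3} = \left(-3 + 22\right) \frac{1156}{3} = 19 \cdot \frac{1156}{3} = \frac{21964}{3}$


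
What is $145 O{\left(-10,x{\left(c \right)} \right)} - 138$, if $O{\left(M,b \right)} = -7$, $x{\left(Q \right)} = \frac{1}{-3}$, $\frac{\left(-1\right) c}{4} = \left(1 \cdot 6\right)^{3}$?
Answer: $-1153$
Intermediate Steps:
$c = -864$ ($c = - 4 \left(1 \cdot 6\right)^{3} = - 4 \cdot 6^{3} = \left(-4\right) 216 = -864$)
$x{\left(Q \right)} = - \frac{1}{3}$
$145 O{\left(-10,x{\left(c \right)} \right)} - 138 = 145 \left(-7\right) - 138 = -1015 - 138 = -1153$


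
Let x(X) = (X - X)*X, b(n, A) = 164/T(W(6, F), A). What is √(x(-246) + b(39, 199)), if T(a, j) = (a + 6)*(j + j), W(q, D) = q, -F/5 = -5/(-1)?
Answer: √48954/1194 ≈ 0.18531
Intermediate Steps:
F = -25 (F = -(-25)/(-1) = -(-25)*(-1) = -5*5 = -25)
T(a, j) = 2*j*(6 + a) (T(a, j) = (6 + a)*(2*j) = 2*j*(6 + a))
b(n, A) = 41/(6*A) (b(n, A) = 164/((2*A*(6 + 6))) = 164/((2*A*12)) = 164/((24*A)) = 164*(1/(24*A)) = 41/(6*A))
x(X) = 0 (x(X) = 0*X = 0)
√(x(-246) + b(39, 199)) = √(0 + (41/6)/199) = √(0 + (41/6)*(1/199)) = √(0 + 41/1194) = √(41/1194) = √48954/1194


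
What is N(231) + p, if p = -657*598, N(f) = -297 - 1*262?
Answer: -393445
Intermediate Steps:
N(f) = -559 (N(f) = -297 - 262 = -559)
p = -392886
N(231) + p = -559 - 392886 = -393445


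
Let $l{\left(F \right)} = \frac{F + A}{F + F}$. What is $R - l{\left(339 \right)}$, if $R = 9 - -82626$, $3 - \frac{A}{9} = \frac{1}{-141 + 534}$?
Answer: $\frac{2446475829}{29606} \approx 82635.0$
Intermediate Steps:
$A = \frac{3534}{131}$ ($A = 27 - \frac{9}{-141 + 534} = 27 - \frac{9}{393} = 27 - \frac{3}{131} = \frac{3534}{131} \approx 26.977$)
$R = 82635$ ($R = 9 + 82626 = 82635$)
$l{\left(F \right)} = \frac{\frac{3534}{131} + F}{2 F}$ ($l{\left(F \right)} = \frac{F + \frac{3534}{131}}{F + F} = \frac{\frac{3534}{131} + F}{2 F}$)
$R - l{\left(339 \right)} = 82635 - \frac{3534 + 131 \cdot 339}{262 \cdot 339} = 82635 - \frac{1}{262} \cdot \frac{1}{339} \left(3534 + 44409\right) = 82635 - \frac{1}{262} \cdot \frac{1}{339} \cdot 47943 = 82635 - \frac{15981}{29606} = \frac{2446475829}{29606}$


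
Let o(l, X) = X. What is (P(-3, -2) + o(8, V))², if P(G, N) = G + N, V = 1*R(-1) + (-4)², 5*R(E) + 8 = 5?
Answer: 2704/25 ≈ 108.16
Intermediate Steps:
R(E) = -⅗ (R(E) = -8/5 + (⅕)*5 = -8/5 + 1 = -⅗)
V = 77/5 (V = 1*(-⅗) + (-4)² = -⅗ + 16 = 77/5 ≈ 15.400)
(P(-3, -2) + o(8, V))² = ((-3 - 2) + 77/5)² = (-5 + 77/5)² = (52/5)² = 2704/25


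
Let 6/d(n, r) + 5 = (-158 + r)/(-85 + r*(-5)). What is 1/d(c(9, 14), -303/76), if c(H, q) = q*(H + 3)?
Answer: -2069/4945 ≈ -0.41840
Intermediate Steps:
c(H, q) = q*(3 + H)
d(n, r) = 6/(-5 + (-158 + r)/(-85 - 5*r)) (d(n, r) = 6/(-5 + (-158 + r)/(-85 + r*(-5))) = 6/(-5 + (-158 + r)/(-85 - 5*r)))
1/d(c(9, 14), -303/76) = 1/(30*(-17 - (-303)/76)/(267 + 26*(-303/76))) = 1/(30*(-17 - (-303)/76)/(267 + 26*(-303*1/76))) = 1/(30*(-17 - 1*(-303/76))/(267 + 26*(-303/76))) = 1/(30*(-17 + 303/76)/(267 - 3939/38)) = 1/(30*(-989/76)/(6207/38)) = 1/(30*(38/6207)*(-989/76)) = 1/(-4945/2069) = -2069/4945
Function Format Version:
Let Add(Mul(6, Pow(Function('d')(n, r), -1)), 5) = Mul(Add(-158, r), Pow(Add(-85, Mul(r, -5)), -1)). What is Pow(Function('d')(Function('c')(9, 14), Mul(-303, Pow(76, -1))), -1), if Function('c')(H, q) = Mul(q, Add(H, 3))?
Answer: Rational(-2069, 4945) ≈ -0.41840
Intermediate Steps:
Function('c')(H, q) = Mul(q, Add(3, H))
Function('d')(n, r) = Mul(6, Pow(Add(-5, Mul(Pow(Add(-85, Mul(-5, r)), -1), Add(-158, r))), -1)) (Function('d')(n, r) = Mul(6, Pow(Add(-5, Mul(Add(-158, r), Pow(Add(-85, Mul(r, -5)), -1))), -1)) = Mul(6, Pow(Add(-5, Mul(Add(-158, r), Pow(Add(-85, Mul(-5, r)), -1))), -1)) = Mul(6, Pow(Add(-5, Mul(Pow(Add(-85, Mul(-5, r)), -1), Add(-158, r))), -1)))
Pow(Function('d')(Function('c')(9, 14), Mul(-303, Pow(76, -1))), -1) = Pow(Mul(30, Pow(Add(267, Mul(26, Mul(-303, Pow(76, -1)))), -1), Add(-17, Mul(-1, Mul(-303, Pow(76, -1))))), -1) = Pow(Mul(30, Pow(Add(267, Mul(26, Mul(-303, Rational(1, 76)))), -1), Add(-17, Mul(-1, Mul(-303, Rational(1, 76))))), -1) = Pow(Mul(30, Pow(Add(267, Mul(26, Rational(-303, 76))), -1), Add(-17, Mul(-1, Rational(-303, 76)))), -1) = Pow(Mul(30, Pow(Add(267, Rational(-3939, 38)), -1), Add(-17, Rational(303, 76))), -1) = Pow(Mul(30, Pow(Rational(6207, 38), -1), Rational(-989, 76)), -1) = Pow(Mul(30, Rational(38, 6207), Rational(-989, 76)), -1) = Pow(Rational(-4945, 2069), -1) = Rational(-2069, 4945)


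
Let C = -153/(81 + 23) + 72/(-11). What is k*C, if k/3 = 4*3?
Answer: -82539/286 ≈ -288.60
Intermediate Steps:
k = 36 (k = 3*(4*3) = 3*12 = 36)
C = -9171/1144 (C = -153/104 + 72*(-1/11) = -153*1/104 - 72/11 = -153/104 - 72/11 = -9171/1144 ≈ -8.0166)
k*C = 36*(-9171/1144) = -82539/286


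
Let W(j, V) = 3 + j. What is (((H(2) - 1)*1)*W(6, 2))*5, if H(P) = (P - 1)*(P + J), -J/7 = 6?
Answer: -1845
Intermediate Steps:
J = -42 (J = -7*6 = -42)
H(P) = (-1 + P)*(-42 + P) (H(P) = (P - 1)*(P - 42) = (-1 + P)*(-42 + P))
(((H(2) - 1)*1)*W(6, 2))*5 = ((((42 + 2² - 43*2) - 1)*1)*(3 + 6))*5 = ((((42 + 4 - 86) - 1)*1)*9)*5 = (((-40 - 1)*1)*9)*5 = (-41*1*9)*5 = -41*9*5 = -369*5 = -1845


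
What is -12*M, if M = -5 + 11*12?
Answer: -1524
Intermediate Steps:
M = 127 (M = -5 + 132 = 127)
-12*M = -12*127 = -1524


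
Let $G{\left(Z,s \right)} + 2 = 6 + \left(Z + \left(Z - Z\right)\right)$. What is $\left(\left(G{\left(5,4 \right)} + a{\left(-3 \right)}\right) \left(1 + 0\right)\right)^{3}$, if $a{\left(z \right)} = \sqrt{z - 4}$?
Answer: $\left(9 + i \sqrt{7}\right)^{3} \approx 540.0 + 624.4 i$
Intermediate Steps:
$a{\left(z \right)} = \sqrt{-4 + z}$
$G{\left(Z,s \right)} = 4 + Z$ ($G{\left(Z,s \right)} = -2 + \left(6 + \left(Z + \left(Z - Z\right)\right)\right) = -2 + \left(6 + \left(Z + 0\right)\right) = -2 + \left(6 + Z\right) = 4 + Z$)
$\left(\left(G{\left(5,4 \right)} + a{\left(-3 \right)}\right) \left(1 + 0\right)\right)^{3} = \left(\left(\left(4 + 5\right) + \sqrt{-4 - 3}\right) \left(1 + 0\right)\right)^{3} = \left(\left(9 + \sqrt{-7}\right) 1\right)^{3} = \left(\left(9 + i \sqrt{7}\right) 1\right)^{3} = \left(9 + i \sqrt{7}\right)^{3}$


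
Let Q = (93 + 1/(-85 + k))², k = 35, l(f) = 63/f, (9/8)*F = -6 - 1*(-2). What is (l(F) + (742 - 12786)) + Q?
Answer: -68328767/20000 ≈ -3416.4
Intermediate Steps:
F = -32/9 (F = 8*(-6 - 1*(-2))/9 = 8*(-6 + 2)/9 = (8/9)*(-4) = -32/9 ≈ -3.5556)
Q = 21613201/2500 (Q = (93 + 1/(-85 + 35))² = (93 + 1/(-50))² = (93 - 1/50)² = (4649/50)² = 21613201/2500 ≈ 8645.3)
(l(F) + (742 - 12786)) + Q = (63/(-32/9) + (742 - 12786)) + 21613201/2500 = (63*(-9/32) - 12044) + 21613201/2500 = (-567/32 - 12044) + 21613201/2500 = -385975/32 + 21613201/2500 = -68328767/20000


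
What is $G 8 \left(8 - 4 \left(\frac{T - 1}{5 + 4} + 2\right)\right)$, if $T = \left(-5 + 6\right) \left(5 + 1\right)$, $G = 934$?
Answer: $- \frac{149440}{9} \approx -16604.0$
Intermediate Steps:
$T = 6$ ($T = 1 \cdot 6 = 6$)
$G 8 \left(8 - 4 \left(\frac{T - 1}{5 + 4} + 2\right)\right) = 934 \cdot 8 \left(8 - 4 \left(\frac{6 - 1}{5 + 4} + 2\right)\right) = 934 \cdot 8 \left(8 - 4 \left(\frac{5}{9} + 2\right)\right) = 934 \cdot 8 \left(8 - \frac{92}{9}\right) = 934 \cdot 8 \left(- \frac{20}{9}\right) = 934 \left(- \frac{160}{9}\right) = - \frac{149440}{9}$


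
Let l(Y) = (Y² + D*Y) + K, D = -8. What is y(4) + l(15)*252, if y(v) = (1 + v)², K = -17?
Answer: 22201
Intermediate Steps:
l(Y) = -17 + Y² - 8*Y (l(Y) = (Y² - 8*Y) - 17 = -17 + Y² - 8*Y)
y(4) + l(15)*252 = (1 + 4)² + (-17 + 15² - 8*15)*252 = 5² + (-17 + 225 - 120)*252 = 25 + 88*252 = 25 + 22176 = 22201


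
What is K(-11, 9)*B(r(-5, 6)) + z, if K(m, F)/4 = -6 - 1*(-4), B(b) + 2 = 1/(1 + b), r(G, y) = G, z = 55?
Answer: 73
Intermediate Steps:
B(b) = -2 + 1/(1 + b)
K(m, F) = -8 (K(m, F) = 4*(-6 - 1*(-4)) = 4*(-6 + 4) = 4*(-2) = -8)
K(-11, 9)*B(r(-5, 6)) + z = -8*(-1 - 2*(-5))/(1 - 5) + 55 = -8*(-1 + 10)/(-4) + 55 = -(-2)*9 + 55 = -8*(-9/4) + 55 = 18 + 55 = 73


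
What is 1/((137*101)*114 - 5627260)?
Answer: -1/4049842 ≈ -2.4692e-7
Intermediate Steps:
1/((137*101)*114 - 5627260) = 1/(13837*114 - 5627260) = 1/(1577418 - 5627260) = 1/(-4049842) = -1/4049842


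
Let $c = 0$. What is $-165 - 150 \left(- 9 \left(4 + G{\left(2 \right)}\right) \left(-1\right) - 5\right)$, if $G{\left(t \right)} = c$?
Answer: $-4815$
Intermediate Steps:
$G{\left(t \right)} = 0$
$-165 - 150 \left(- 9 \left(4 + G{\left(2 \right)}\right) \left(-1\right) - 5\right) = -165 - 150 \left(- 9 \left(4 + 0\right) \left(-1\right) - 5\right) = -165 - 150 \left(- 9 \cdot 4 \left(-1\right) - 5\right) = -165 - 150 \left(\left(-9\right) \left(-4\right) - 5\right) = -165 - 150 \left(36 - 5\right) = -165 - 4650 = -4815$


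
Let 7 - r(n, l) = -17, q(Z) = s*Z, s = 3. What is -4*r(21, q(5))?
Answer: -96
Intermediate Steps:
q(Z) = 3*Z
r(n, l) = 24 (r(n, l) = 7 - 1*(-17) = 7 + 17 = 24)
-4*r(21, q(5)) = -4*24 = -96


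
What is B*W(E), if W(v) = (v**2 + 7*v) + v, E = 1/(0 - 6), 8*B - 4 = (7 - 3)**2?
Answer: -235/72 ≈ -3.2639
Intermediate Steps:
B = 5/2 (B = 1/2 + (7 - 3)**2/8 = 1/2 + (1/8)*4**2 = 1/2 + (1/8)*16 = 1/2 + 2 = 5/2 ≈ 2.5000)
E = -1/6 (E = 1/(-6) = -1/6 ≈ -0.16667)
W(v) = v**2 + 8*v
B*W(E) = 5*(-(8 - 1/6)/6)/2 = 5*(-1/6*47/6)/2 = (5/2)*(-47/36) = -235/72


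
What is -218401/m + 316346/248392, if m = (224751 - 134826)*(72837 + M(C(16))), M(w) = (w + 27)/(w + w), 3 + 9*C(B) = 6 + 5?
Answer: 271792303856599/213414429633900 ≈ 1.2735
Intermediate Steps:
C(B) = 8/9 (C(B) = -1/3 + (6 + 5)/9 = -1/3 + (1/9)*11 = -1/3 + 11/9 = 8/9)
M(w) = (27 + w)/(2*w) (M(w) = (27 + w)/((2*w)) = (27 + w)*(1/(2*w)) = (27 + w)/(2*w))
m = 104820446775/16 (m = (224751 - 134826)*(72837 + (27 + 8/9)/(2*(8/9))) = 89925*(72837 + (1/2)*(9/8)*(251/9)) = 89925*(72837 + 251/16) = 89925*(1165643/16) = 104820446775/16 ≈ 6.5513e+9)
-218401/m + 316346/248392 = -218401/104820446775/16 + 316346/248392 = -218401*16/104820446775 + 316346*(1/248392) = -3494416/104820446775 + 2593/2036 = 271792303856599/213414429633900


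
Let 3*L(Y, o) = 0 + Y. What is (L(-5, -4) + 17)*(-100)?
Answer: -4600/3 ≈ -1533.3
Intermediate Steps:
L(Y, o) = Y/3 (L(Y, o) = (0 + Y)/3 = Y/3)
(L(-5, -4) + 17)*(-100) = ((⅓)*(-5) + 17)*(-100) = (-5/3 + 17)*(-100) = (46/3)*(-100) = -4600/3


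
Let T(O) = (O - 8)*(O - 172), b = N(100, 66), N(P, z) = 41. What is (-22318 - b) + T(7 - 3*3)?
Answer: -20619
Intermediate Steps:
b = 41
T(O) = (-172 + O)*(-8 + O) (T(O) = (-8 + O)*(-172 + O) = (-172 + O)*(-8 + O))
(-22318 - b) + T(7 - 3*3) = (-22318 - 1*41) + (1376 + (7 - 3*3)² - 180*(7 - 3*3)) = (-22318 - 41) + (1376 + (7 - 9)² - 180*(7 - 9)) = -22359 + (1376 + (-2)² - 180*(-2)) = -22359 + (1376 + 4 + 360) = -22359 + 1740 = -20619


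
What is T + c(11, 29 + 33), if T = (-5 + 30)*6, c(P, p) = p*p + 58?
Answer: 4052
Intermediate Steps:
c(P, p) = 58 + p² (c(P, p) = p² + 58 = 58 + p²)
T = 150 (T = 25*6 = 150)
T + c(11, 29 + 33) = 150 + (58 + (29 + 33)²) = 150 + (58 + 62²) = 150 + (58 + 3844) = 150 + 3902 = 4052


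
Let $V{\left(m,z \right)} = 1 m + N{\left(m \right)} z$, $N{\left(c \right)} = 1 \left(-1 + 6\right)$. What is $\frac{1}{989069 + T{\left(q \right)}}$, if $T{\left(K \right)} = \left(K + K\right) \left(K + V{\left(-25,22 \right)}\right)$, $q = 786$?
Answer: $\frac{1}{2358281} \approx 4.2404 \cdot 10^{-7}$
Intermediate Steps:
$N{\left(c \right)} = 5$ ($N{\left(c \right)} = 1 \cdot 5 = 5$)
$V{\left(m,z \right)} = m + 5 z$ ($V{\left(m,z \right)} = 1 m + 5 z = m + 5 z$)
$T{\left(K \right)} = 2 K \left(85 + K\right)$ ($T{\left(K \right)} = \left(K + K\right) \left(K + \left(-25 + 5 \cdot 22\right)\right) = 2 K \left(K + \left(-25 + 110\right)\right) = 2 K \left(K + 85\right) = 2 K \left(85 + K\right)$)
$\frac{1}{989069 + T{\left(q \right)}} = \frac{1}{989069 + 2 \cdot 786 \left(85 + 786\right)} = \frac{1}{989069 + 2 \cdot 786 \cdot 871} = \frac{1}{989069 + 1369212} = \frac{1}{2358281}$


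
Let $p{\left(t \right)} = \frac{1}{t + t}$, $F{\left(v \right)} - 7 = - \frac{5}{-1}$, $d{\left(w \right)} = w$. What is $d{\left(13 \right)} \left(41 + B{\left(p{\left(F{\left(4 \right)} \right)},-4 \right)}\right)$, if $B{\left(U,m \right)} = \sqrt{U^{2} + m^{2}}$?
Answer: $533 + \frac{13 \sqrt{9217}}{24} \approx 585.0$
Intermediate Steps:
$F{\left(v \right)} = 12$ ($F{\left(v \right)} = 7 - \frac{5}{-1} = 7 - -5 = 7 + 5 = 12$)
$p{\left(t \right)} = \frac{1}{2 t}$
$d{\left(13 \right)} \left(41 + B{\left(p{\left(F{\left(4 \right)} \right)},-4 \right)}\right) = 13 \left(41 + \sqrt{\left(\frac{1}{2 \cdot 12}\right)^{2} + \left(-4\right)^{2}}\right) = 13 \left(41 + \sqrt{\left(\frac{1}{2} \cdot \frac{1}{12}\right)^{2} + 16}\right) = 13 \left(41 + \sqrt{\left(\frac{1}{24}\right)^{2} + 16}\right) = 13 \left(41 + \sqrt{\frac{1}{576} + 16}\right) = 13 \left(41 + \sqrt{\frac{9217}{576}}\right) = 13 \left(41 + \frac{\sqrt{9217}}{24}\right) = 533 + \frac{13 \sqrt{9217}}{24}$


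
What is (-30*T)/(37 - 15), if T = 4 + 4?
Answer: -120/11 ≈ -10.909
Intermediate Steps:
T = 8
(-30*T)/(37 - 15) = (-30*8)/(37 - 15) = -240/22 = -240*1/22 = -120/11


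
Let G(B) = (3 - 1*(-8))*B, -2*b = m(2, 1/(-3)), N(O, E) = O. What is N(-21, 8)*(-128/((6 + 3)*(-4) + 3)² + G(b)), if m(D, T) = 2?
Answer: 84749/363 ≈ 233.47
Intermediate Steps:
b = -1 (b = -½*2 = -1)
G(B) = 11*B (G(B) = (3 + 8)*B = 11*B)
N(-21, 8)*(-128/((6 + 3)*(-4) + 3)² + G(b)) = -21*(-128/((6 + 3)*(-4) + 3)² + 11*(-1)) = -21*(-128/(9*(-4) + 3)² - 11) = -21*(-128/(-36 + 3)² - 11) = -21*(-128/((-33)²) - 11) = -21*(-128/1089 - 11) = -21*(-12107/1089) = 84749/363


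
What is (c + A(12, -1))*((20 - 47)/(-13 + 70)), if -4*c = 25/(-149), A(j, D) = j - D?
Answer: -69957/11324 ≈ -6.1778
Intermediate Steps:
c = 25/596 (c = -25/(4*(-149)) = -25*(-1)/(4*149) = -1/4*(-25/149) = 25/596 ≈ 0.041946)
(c + A(12, -1))*((20 - 47)/(-13 + 70)) = (25/596 + (12 - 1*(-1)))*((20 - 47)/(-13 + 70)) = (25/596 + (12 + 1))*(-27/57) = (25/596 + 13)*(-27*1/57) = (7773/596)*(-9/19) = -69957/11324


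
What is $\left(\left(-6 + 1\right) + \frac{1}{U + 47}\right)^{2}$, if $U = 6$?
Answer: $\frac{69696}{2809} \approx 24.812$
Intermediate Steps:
$\left(\left(-6 + 1\right) + \frac{1}{U + 47}\right)^{2} = \left(\left(-6 + 1\right) + \frac{1}{6 + 47}\right)^{2} = \left(-5 + \frac{1}{53}\right)^{2} = \left(- \frac{264}{53}\right)^{2} = \frac{69696}{2809}$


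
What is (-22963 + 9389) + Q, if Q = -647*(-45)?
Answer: 15541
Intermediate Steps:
Q = 29115
(-22963 + 9389) + Q = (-22963 + 9389) + 29115 = -13574 + 29115 = 15541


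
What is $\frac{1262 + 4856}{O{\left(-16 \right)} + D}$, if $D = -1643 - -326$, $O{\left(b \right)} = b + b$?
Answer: $- \frac{322}{71} \approx -4.5352$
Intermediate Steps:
$O{\left(b \right)} = 2 b$
$D = -1317$ ($D = -1643 + 326 = -1317$)
$\frac{1262 + 4856}{O{\left(-16 \right)} + D} = \frac{1262 + 4856}{2 \left(-16\right) - 1317} = \frac{6118}{-32 - 1317} = \frac{6118}{-1349} = 6118 \left(- \frac{1}{1349}\right) = - \frac{322}{71}$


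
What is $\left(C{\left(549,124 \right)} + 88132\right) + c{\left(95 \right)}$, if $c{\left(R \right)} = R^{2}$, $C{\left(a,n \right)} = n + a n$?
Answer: $165357$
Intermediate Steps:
$\left(C{\left(549,124 \right)} + 88132\right) + c{\left(95 \right)} = \left(124 \left(1 + 549\right) + 88132\right) + 95^{2} = \left(124 \cdot 550 + 88132\right) + 9025 = \left(68200 + 88132\right) + 9025 = 156332 + 9025 = 165357$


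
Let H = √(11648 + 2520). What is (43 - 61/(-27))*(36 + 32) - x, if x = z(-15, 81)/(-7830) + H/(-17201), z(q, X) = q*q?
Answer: 4819613/1566 + 2*√3542/17201 ≈ 3077.7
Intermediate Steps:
z(q, X) = q²
H = 2*√3542 (H = √14168 = 2*√3542 ≈ 119.03)
x = -5/174 - 2*√3542/17201 (x = (-15)²/(-7830) + (2*√3542)/(-17201) = 225*(-1/7830) + (2*√3542)*(-1/17201) = -5/174 - 2*√3542/17201 ≈ -0.035656)
(43 - 61/(-27))*(36 + 32) - x = (43 - 61/(-27))*(36 + 32) - (-5/174 - 2*√3542/17201) = (43 - 61*(-1/27))*68 + (5/174 + 2*√3542/17201) = (43 + 61/27)*68 + (5/174 + 2*√3542/17201) = (1222/27)*68 + (5/174 + 2*√3542/17201) = 83096/27 + (5/174 + 2*√3542/17201) = 4819613/1566 + 2*√3542/17201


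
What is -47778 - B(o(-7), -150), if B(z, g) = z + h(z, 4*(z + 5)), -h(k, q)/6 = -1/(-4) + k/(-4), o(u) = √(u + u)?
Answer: -95553/2 - 5*I*√14/2 ≈ -47777.0 - 9.3541*I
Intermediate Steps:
o(u) = √2*√u (o(u) = √(2*u) = √2*√u)
h(k, q) = -3/2 + 3*k/2 (h(k, q) = -6*(-1/(-4) + k/(-4)) = -6*(-1*(-¼) + k*(-¼)) = -6*(¼ - k/4) = -3/2 + 3*k/2)
B(z, g) = -3/2 + 5*z/2 (B(z, g) = z + (-3/2 + 3*z/2) = -3/2 + 5*z/2)
-47778 - B(o(-7), -150) = -47778 - (-3/2 + 5*(√2*√(-7))/2) = -47778 - (-3/2 + 5*(√2*(I*√7))/2) = -47778 - (-3/2 + 5*(I*√14)/2) = -47778 - (-3/2 + 5*I*√14/2) = -47778 + (3/2 - 5*I*√14/2) = -95553/2 - 5*I*√14/2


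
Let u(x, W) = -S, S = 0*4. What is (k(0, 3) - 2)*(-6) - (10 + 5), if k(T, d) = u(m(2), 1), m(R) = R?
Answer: -3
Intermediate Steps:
S = 0
u(x, W) = 0 (u(x, W) = -1*0 = 0)
k(T, d) = 0
(k(0, 3) - 2)*(-6) - (10 + 5) = (0 - 2)*(-6) - (10 + 5) = -2*(-6) - 15 = 12 - 1*15 = 12 - 15 = -3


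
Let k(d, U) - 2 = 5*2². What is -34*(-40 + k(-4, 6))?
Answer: 612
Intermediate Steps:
k(d, U) = 22 (k(d, U) = 2 + 5*2² = 2 + 5*4 = 2 + 20 = 22)
-34*(-40 + k(-4, 6)) = -34*(-40 + 22) = -34*(-18) = 612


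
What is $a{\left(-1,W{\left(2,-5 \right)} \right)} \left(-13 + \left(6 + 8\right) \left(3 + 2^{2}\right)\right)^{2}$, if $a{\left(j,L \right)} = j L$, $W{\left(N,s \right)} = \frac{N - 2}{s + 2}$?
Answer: $0$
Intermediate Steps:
$W{\left(N,s \right)} = \frac{-2 + N}{2 + s}$
$a{\left(j,L \right)} = L j$
$a{\left(-1,W{\left(2,-5 \right)} \right)} \left(-13 + \left(6 + 8\right) \left(3 + 2^{2}\right)\right)^{2} = \frac{-2 + 2}{2 - 5} \left(-1\right) \left(-13 + \left(6 + 8\right) \left(3 + 2^{2}\right)\right)^{2} = \frac{1}{-3} \cdot 0 \left(-1\right) \left(-13 + 14 \left(3 + 4\right)\right)^{2} = \left(- \frac{1}{3}\right) 0 \left(-1\right) \left(-13 + 14 \cdot 7\right)^{2} = 0 \left(-1\right) \left(-13 + 98\right)^{2} = 0 \cdot 85^{2} = 0 \cdot 7225 = 0$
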